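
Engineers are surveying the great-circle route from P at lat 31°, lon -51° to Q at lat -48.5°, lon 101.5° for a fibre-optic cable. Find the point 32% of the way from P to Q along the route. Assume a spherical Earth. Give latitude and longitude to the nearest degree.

≈ lat -8°, lon -20°

Convert each endpoint to a unit vector on the sphere (x = cos φ cos λ, y = cos φ sin λ, z = sin φ).
The central angle between the endpoints is δ = arccos(p₁·p₂) ≈ 2.667 rad (152.8°).
Interpolate at f = 0.32 with slerp weights a = sin((1−f)δ)/sin δ ≈ 2.125, b = sin(fδ)/sin δ ≈ 1.649.
p = a·p₁ + b·p₂ ≈ (0.928, -0.344, -0.141); φ = arcsin(p_z) ≈ -8.11°, λ = atan2(p_y, p_x) ≈ -20.35°.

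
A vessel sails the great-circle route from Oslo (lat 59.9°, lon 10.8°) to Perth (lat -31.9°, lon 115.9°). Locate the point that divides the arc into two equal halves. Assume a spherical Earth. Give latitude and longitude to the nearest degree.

≈ lat 21°, lon 82°

Write both endpoints as unit vectors p₁, p₂ with components (cos φ cos λ, cos φ sin λ, sin φ).
The central angle between the endpoints is δ = arccos(p₁·p₂) ≈ 2.175 rad (124.6°).
Interpolate at f = 1/2 with slerp weights a = sin((1−f)δ)/sin δ ≈ 1.076, b = sin(fδ)/sin δ ≈ 1.076.
p = a·p₁ + b·p₂ ≈ (0.131, 0.923, 0.362); φ = arcsin(p_z) ≈ 21.24°, λ = atan2(p_y, p_x) ≈ 81.92°.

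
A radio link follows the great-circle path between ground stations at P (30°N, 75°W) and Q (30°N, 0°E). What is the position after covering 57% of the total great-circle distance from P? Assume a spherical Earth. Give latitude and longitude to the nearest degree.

Write both endpoints as unit vectors p₁, p₂ with components (cos φ cos λ, cos φ sin λ, sin φ).
The central angle between the endpoints is δ = arccos(p₁·p₂) ≈ 1.111 rad (63.6°).
Interpolate at f = 0.57 with slerp weights a = sin((1−f)δ)/sin δ ≈ 0.513, b = sin(fδ)/sin δ ≈ 0.660.
p = a·p₁ + b·p₂ ≈ (0.687, -0.429, 0.587); φ = arcsin(p_z) ≈ 35.92°, λ = atan2(p_y, p_x) ≈ -32.00°.

≈ (36°N, 32°W)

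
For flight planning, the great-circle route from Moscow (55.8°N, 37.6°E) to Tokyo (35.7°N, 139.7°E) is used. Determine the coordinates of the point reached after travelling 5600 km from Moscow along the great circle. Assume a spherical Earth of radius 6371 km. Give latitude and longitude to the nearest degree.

≈ 48°N, 125°E

Write both endpoints as unit vectors p₁, p₂ with components (cos φ cos λ, cos φ sin λ, sin φ).
The central angle between the endpoints is δ = arccos(p₁·p₂) ≈ 1.173 rad (67.2°). The total great-circle distance is δ·R ≈ 1.173 × 6371 ≈ 7476 km, so the target fraction is f = 5600/7476 ≈ 0.749.
Interpolate at f ≈ 0.749 with slerp weights a = sin((1−f)δ)/sin δ ≈ 0.315, b = sin(fδ)/sin δ ≈ 0.835.
p = a·p₁ + b·p₂ ≈ (-0.377, 0.547, 0.748); φ = arcsin(p_z) ≈ 48.39°, λ = atan2(p_y, p_x) ≈ 124.60°.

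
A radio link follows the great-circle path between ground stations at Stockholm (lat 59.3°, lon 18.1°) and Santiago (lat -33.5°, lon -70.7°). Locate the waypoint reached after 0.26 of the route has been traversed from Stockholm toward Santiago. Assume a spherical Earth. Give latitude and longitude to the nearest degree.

Convert each endpoint to a unit vector on the sphere (x = cos φ cos λ, y = cos φ sin λ, z = sin φ).
The central angle between the endpoints is δ = arccos(p₁·p₂) ≈ 2.055 rad (117.8°).
Interpolate at f = 0.26 with slerp weights a = sin((1−f)δ)/sin δ ≈ 1.129, b = sin(fδ)/sin δ ≈ 0.575.
p = a·p₁ + b·p₂ ≈ (0.706, -0.274, 0.653); φ = arcsin(p_z) ≈ 40.75°, λ = atan2(p_y, p_x) ≈ -21.20°.

≈ lat 41°, lon -21°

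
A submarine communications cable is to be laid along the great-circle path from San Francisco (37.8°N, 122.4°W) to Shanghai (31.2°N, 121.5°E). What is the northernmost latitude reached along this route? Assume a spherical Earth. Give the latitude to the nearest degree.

≈ 53°N

The great circle lies in the plane with unit normal n̂ = (p₁ × p₂)/|p₁ × p₂|.
Here n̂_z ≈ -0.607; the vertex latitude is φ_max = arccos|n̂_z| ≈ 52.6°.
Check via Clairaut: cos φ_max = |cos φ₁| · sin C = cos(37.8°)·sin(50.2°) ≈ 0.607, again giving ≈ 52.6°.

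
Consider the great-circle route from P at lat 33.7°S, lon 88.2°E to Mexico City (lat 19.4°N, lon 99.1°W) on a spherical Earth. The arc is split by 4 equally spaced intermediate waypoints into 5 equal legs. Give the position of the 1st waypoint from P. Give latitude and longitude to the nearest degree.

≈ lat 61°S, lon 117°E

From cos δ = sin φ₁ sin φ₂ + cos φ₁ cos φ₂ cos Δλ, the central angle is δ ≈ 2.867 rad (164.3°).
Interpolate at f = 1/5 with slerp weights a = sin((1−f)δ)/sin δ ≈ 2.769, b = sin(fδ)/sin δ ≈ 2.004.
p = a·p₁ + b·p₂ ≈ (-0.227, 0.436, -0.871); φ = arcsin(p_z) ≈ -60.55°, λ = atan2(p_y, p_x) ≈ 117.45°.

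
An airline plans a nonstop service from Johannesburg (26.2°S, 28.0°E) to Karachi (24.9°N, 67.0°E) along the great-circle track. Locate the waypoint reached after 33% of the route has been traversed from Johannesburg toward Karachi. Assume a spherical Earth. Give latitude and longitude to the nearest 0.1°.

≈ 9.5°S, 41.4°E

Convert each endpoint to a unit vector on the sphere (x = cos φ cos λ, y = cos φ sin λ, z = sin φ).
The central angle between the endpoints is δ = arccos(p₁·p₂) ≈ 1.108 rad (63.5°).
Interpolate at f = 0.33 with slerp weights a = sin((1−f)δ)/sin δ ≈ 0.755, b = sin(fδ)/sin δ ≈ 0.400.
p = a·p₁ + b·p₂ ≈ (0.740, 0.652, -0.165); φ = arcsin(p_z) ≈ -9.52°, λ = atan2(p_y, p_x) ≈ 41.37°.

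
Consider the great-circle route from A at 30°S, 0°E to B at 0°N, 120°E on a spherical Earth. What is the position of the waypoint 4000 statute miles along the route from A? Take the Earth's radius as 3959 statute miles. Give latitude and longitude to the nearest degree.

≈ 28°S, 67°E

Convert each endpoint to a unit vector on the sphere (x = cos φ cos λ, y = cos φ sin λ, z = sin φ).
The central angle between the endpoints is δ = arccos(p₁·p₂) ≈ 2.019 rad (115.7°). The total great-circle distance is δ·R ≈ 2.019 × 3959 ≈ 7992 mi, so the target fraction is f = 4000/7992 ≈ 0.501.
Interpolate at f ≈ 0.501 with slerp weights a = sin((1−f)δ)/sin δ ≈ 0.938, b = sin(fδ)/sin δ ≈ 0.940.
p = a·p₁ + b·p₂ ≈ (0.343, 0.814, -0.469); φ = arcsin(p_z) ≈ -27.98°, λ = atan2(p_y, p_x) ≈ 67.15°.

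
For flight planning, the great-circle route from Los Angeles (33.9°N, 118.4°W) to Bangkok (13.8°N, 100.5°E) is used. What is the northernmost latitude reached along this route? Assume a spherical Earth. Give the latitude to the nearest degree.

≈ 54°N

The great circle lies in the plane with unit normal n̂ = (p₁ × p₂)/|p₁ × p₂|.
Here n̂_z ≈ -0.582; the vertex latitude is φ_max = arccos|n̂_z| ≈ 54.4°.
Check via Clairaut: cos φ_max = |cos φ₁| · sin C = cos(33.9°)·sin(44.5°) ≈ 0.582, again giving ≈ 54.4°.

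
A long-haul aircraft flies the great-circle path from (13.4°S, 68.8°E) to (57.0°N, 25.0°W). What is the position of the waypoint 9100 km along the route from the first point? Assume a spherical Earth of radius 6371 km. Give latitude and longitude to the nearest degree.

From cos δ = sin φ₁ sin φ₂ + cos φ₁ cos φ₂ cos Δλ, the central angle is δ ≈ 1.802 rad (103.3°). The total great-circle distance is δ·R ≈ 1.802 × 6371 ≈ 11483 km, so the target fraction is f = 9100/11483 ≈ 0.792.
Interpolate at f ≈ 0.792 with slerp weights a = sin((1−f)δ)/sin δ ≈ 0.375, b = sin(fδ)/sin δ ≈ 1.017.
p = a·p₁ + b·p₂ ≈ (0.634, 0.106, 0.766); φ = arcsin(p_z) ≈ 49.99°, λ = atan2(p_y, p_x) ≈ 9.52°.

≈ (50°N, 10°E)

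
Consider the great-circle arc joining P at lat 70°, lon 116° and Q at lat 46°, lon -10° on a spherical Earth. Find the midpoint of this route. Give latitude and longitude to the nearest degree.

Convert each endpoint to a unit vector on the sphere (x = cos φ cos λ, y = cos φ sin λ, z = sin φ).
The central angle between the endpoints is δ = arccos(p₁·p₂) ≈ 1.005 rad (57.6°).
Interpolate at f = 1/2 with slerp weights a = sin((1−f)δ)/sin δ ≈ 0.570, b = sin(fδ)/sin δ ≈ 0.570.
p = a·p₁ + b·p₂ ≈ (0.305, 0.107, 0.946); φ = arcsin(p_z) ≈ 71.17°, λ = atan2(p_y, p_x) ≈ 19.27°.

≈ lat 71°, lon 19°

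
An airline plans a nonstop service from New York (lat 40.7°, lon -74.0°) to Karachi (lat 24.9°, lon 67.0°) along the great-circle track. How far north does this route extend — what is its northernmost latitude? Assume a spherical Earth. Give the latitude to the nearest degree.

≈ 63°

The great circle lies in the plane with unit normal n̂ = (p₁ × p₂)/|p₁ × p₂|.
Here n̂_z ≈ +0.448; the vertex latitude is φ_max = arccos|n̂_z| ≈ 63.4°.
Check via Clairaut: cos φ_max = |cos φ₁| · sin C = cos(40.7°)·sin(36.2°) ≈ 0.448, again giving ≈ 63.4°.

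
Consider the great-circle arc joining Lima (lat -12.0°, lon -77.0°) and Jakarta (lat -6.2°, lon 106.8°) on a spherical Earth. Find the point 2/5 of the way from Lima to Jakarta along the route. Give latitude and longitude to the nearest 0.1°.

Write both endpoints as unit vectors p₁, p₂ with components (cos φ cos λ, cos φ sin λ, sin φ).
The central angle between the endpoints is δ = arccos(p₁·p₂) ≈ 2.817 rad (161.4°).
Interpolate at f = 2/5 with slerp weights a = sin((1−f)δ)/sin δ ≈ 3.115, b = sin(fδ)/sin δ ≈ 2.833.
p = a·p₁ + b·p₂ ≈ (-0.129, -0.272, -0.954); φ = arcsin(p_z) ≈ -72.47°, λ = atan2(p_y, p_x) ≈ -115.29°.

≈ lat -72.5°, lon -115.3°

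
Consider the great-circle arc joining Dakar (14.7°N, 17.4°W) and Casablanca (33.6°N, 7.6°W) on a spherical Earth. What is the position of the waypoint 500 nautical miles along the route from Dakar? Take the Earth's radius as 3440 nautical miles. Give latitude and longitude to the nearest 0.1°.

Convert each endpoint to a unit vector on the sphere (x = cos φ cos λ, y = cos φ sin λ, z = sin φ).
The central angle between the endpoints is δ = arccos(p₁·p₂) ≈ 0.364 rad (20.9°). The total great-circle distance is δ·R ≈ 0.364 × 3440 ≈ 1254 nmi, so the target fraction is f = 500/1254 ≈ 0.399.
Interpolate at f ≈ 0.399 with slerp weights a = sin((1−f)δ)/sin δ ≈ 0.610, b = sin(fδ)/sin δ ≈ 0.406.
p = a·p₁ + b·p₂ ≈ (0.898, -0.221, 0.380); φ = arcsin(p_z) ≈ 22.31°, λ = atan2(p_y, p_x) ≈ -13.83°.

≈ 22.3°N, 13.8°W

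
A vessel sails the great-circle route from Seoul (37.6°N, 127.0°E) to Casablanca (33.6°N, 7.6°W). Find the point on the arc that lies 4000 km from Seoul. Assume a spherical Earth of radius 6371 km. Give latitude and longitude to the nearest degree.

≈ 60°N, 82°E

Convert each endpoint to a unit vector on the sphere (x = cos φ cos λ, y = cos φ sin λ, z = sin φ).
The central angle between the endpoints is δ = arccos(p₁·p₂) ≈ 1.697 rad (97.2°). The total great-circle distance is δ·R ≈ 1.697 × 6371 ≈ 10811 km, so the target fraction is f = 4000/10811 ≈ 0.370.
Interpolate at f ≈ 0.370 with slerp weights a = sin((1−f)δ)/sin δ ≈ 0.884, b = sin(fδ)/sin δ ≈ 0.592.
p = a·p₁ + b·p₂ ≈ (0.067, 0.494, 0.867); φ = arcsin(p_z) ≈ 60.10°, λ = atan2(p_y, p_x) ≈ 82.22°.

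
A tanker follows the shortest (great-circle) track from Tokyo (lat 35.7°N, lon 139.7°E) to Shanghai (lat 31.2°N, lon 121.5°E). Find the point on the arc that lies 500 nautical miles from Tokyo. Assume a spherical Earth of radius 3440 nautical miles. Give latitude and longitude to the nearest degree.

≈ lat 34°N, lon 130°E

The haversine formula gives a central angle δ ≈ 0.276 rad (15.8°) between the endpoints. The total great-circle distance is δ·R ≈ 0.276 × 3440 ≈ 949 nmi, so the target fraction is f = 500/949 ≈ 0.527.
Interpolate at f ≈ 0.527 with slerp weights a = sin((1−f)δ)/sin δ ≈ 0.478, b = sin(fδ)/sin δ ≈ 0.532.
p = a·p₁ + b·p₂ ≈ (-0.534, 0.639, 0.554); φ = arcsin(p_z) ≈ 33.66°, λ = atan2(p_y, p_x) ≈ 129.88°.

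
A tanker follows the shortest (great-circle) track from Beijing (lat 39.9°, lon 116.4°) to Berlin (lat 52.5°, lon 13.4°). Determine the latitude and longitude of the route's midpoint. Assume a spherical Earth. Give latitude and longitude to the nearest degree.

Write both endpoints as unit vectors p₁, p₂ with components (cos φ cos λ, cos φ sin λ, sin φ).
The central angle between the endpoints is δ = arccos(p₁·p₂) ≈ 1.155 rad (66.2°).
Interpolate at f = 1/2 with slerp weights a = sin((1−f)δ)/sin δ ≈ 0.597, b = sin(fδ)/sin δ ≈ 0.597.
p = a·p₁ + b·p₂ ≈ (0.150, 0.494, 0.856); φ = arcsin(p_z) ≈ 58.90°, λ = atan2(p_y, p_x) ≈ 73.14°.

≈ lat 59°, lon 73°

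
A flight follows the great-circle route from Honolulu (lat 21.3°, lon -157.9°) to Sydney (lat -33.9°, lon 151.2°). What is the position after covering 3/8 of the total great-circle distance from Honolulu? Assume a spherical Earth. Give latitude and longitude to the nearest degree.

Write both endpoints as unit vectors p₁, p₂ with components (cos φ cos λ, cos φ sin λ, sin φ).
The central angle between the endpoints is δ = arccos(p₁·p₂) ≈ 1.282 rad (73.4°).
Interpolate at f = 3/8 with slerp weights a = sin((1−f)δ)/sin δ ≈ 0.749, b = sin(fδ)/sin δ ≈ 0.482.
p = a·p₁ + b·p₂ ≈ (-0.998, -0.070, 0.003); φ = arcsin(p_z) ≈ 0.18°, λ = atan2(p_y, p_x) ≈ -176.00°.

≈ lat 0°, lon -176°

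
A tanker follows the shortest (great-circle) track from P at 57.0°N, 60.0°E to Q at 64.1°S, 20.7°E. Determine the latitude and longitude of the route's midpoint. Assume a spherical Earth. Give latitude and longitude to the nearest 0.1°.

≈ 3.8°S, 42.6°E

Write both endpoints as unit vectors p₁, p₂ with components (cos φ cos λ, cos φ sin λ, sin φ).
The central angle between the endpoints is δ = arccos(p₁·p₂) ≈ 2.178 rad (124.8°).
Interpolate at f = 1/2 with slerp weights a = sin((1−f)δ)/sin δ ≈ 1.079, b = sin(fδ)/sin δ ≈ 1.079.
p = a·p₁ + b·p₂ ≈ (0.735, 0.675, -0.066); φ = arcsin(p_z) ≈ -3.77°, λ = atan2(p_y, p_x) ≈ 42.60°.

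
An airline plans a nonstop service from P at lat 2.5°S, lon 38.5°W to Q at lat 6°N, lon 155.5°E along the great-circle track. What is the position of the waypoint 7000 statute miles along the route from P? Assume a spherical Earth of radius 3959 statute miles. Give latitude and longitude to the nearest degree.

Convert each endpoint to a unit vector on the sphere (x = cos φ cos λ, y = cos φ sin λ, z = sin φ).
The central angle between the endpoints is δ = arccos(p₁·p₂) ≈ 2.890 rad (165.6°). The total great-circle distance is δ·R ≈ 2.890 × 3959 ≈ 11443 mi, so the target fraction is f = 7000/11443 ≈ 0.612.
Interpolate at f ≈ 0.612 with slerp weights a = sin((1−f)δ)/sin δ ≈ 3.626, b = sin(fδ)/sin δ ≈ 3.945.
p = a·p₁ + b·p₂ ≈ (-0.736, -0.628, 0.254); φ = arcsin(p_z) ≈ 14.73°, λ = atan2(p_y, p_x) ≈ -139.54°.

≈ lat 15°N, lon 140°W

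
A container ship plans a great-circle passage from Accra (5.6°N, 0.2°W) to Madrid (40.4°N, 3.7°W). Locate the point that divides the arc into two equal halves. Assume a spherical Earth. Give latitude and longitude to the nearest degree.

From cos δ = sin φ₁ sin φ₂ + cos φ₁ cos φ₂ cos Δλ, the central angle is δ ≈ 0.610 rad (34.9°).
Interpolate at f = 1/2 with slerp weights a = sin((1−f)δ)/sin δ ≈ 0.524, b = sin(fδ)/sin δ ≈ 0.524.
p = a·p₁ + b·p₂ ≈ (0.920, -0.028, 0.391); φ = arcsin(p_z) ≈ 23.01°, λ = atan2(p_y, p_x) ≈ -1.72°.

≈ (23°N, 2°W)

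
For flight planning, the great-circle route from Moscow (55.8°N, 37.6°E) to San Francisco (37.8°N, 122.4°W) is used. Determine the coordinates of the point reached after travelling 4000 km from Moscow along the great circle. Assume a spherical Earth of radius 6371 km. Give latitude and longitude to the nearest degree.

≈ 81°N, 57°W

Write both endpoints as unit vectors p₁, p₂ with components (cos φ cos λ, cos φ sin λ, sin φ).
The central angle between the endpoints is δ = arccos(p₁·p₂) ≈ 1.481 rad (84.9°). The total great-circle distance is δ·R ≈ 1.481 × 6371 ≈ 9436 km, so the target fraction is f = 4000/9436 ≈ 0.424.
Interpolate at f ≈ 0.424 with slerp weights a = sin((1−f)δ)/sin δ ≈ 0.756, b = sin(fδ)/sin δ ≈ 0.590.
p = a·p₁ + b·p₂ ≈ (0.087, -0.134, 0.987); φ = arcsin(p_z) ≈ 80.80°, λ = atan2(p_y, p_x) ≈ -56.96°.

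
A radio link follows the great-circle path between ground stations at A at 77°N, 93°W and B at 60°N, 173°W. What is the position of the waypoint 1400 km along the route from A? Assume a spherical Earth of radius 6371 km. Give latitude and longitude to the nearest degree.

≈ 74°N, 144°W

Write both endpoints as unit vectors p₁, p₂ with components (cos φ cos λ, cos φ sin λ, sin φ).
The central angle between the endpoints is δ = arccos(p₁·p₂) ≈ 0.529 rad (30.3°). The total great-circle distance is δ·R ≈ 0.529 × 6371 ≈ 3370 km, so the target fraction is f = 1400/3370 ≈ 0.415.
Interpolate at f ≈ 0.415 with slerp weights a = sin((1−f)δ)/sin δ ≈ 0.603, b = sin(fδ)/sin δ ≈ 0.432.
p = a·p₁ + b·p₂ ≈ (-0.221, -0.162, 0.962); φ = arcsin(p_z) ≈ 74.08°, λ = atan2(p_y, p_x) ≈ -143.85°.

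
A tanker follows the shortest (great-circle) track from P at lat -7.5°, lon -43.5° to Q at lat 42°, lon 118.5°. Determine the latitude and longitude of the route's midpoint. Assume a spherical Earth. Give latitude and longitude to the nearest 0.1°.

From cos δ = sin φ₁ sin φ₂ + cos φ₁ cos φ₂ cos Δλ, the central angle is δ ≈ 2.478 rad (142.0°).
Interpolate at f = 1/2 with slerp weights a = sin((1−f)δ)/sin δ ≈ 1.536, b = sin(fδ)/sin δ ≈ 1.536.
p = a·p₁ + b·p₂ ≈ (0.560, -0.045, 0.827); φ = arcsin(p_z) ≈ 55.82°, λ = atan2(p_y, p_x) ≈ -4.61°.

≈ lat 55.8°, lon -4.6°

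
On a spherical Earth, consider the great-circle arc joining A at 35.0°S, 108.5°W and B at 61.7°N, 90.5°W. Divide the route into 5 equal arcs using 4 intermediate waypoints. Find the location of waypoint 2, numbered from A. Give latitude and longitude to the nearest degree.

Write both endpoints as unit vectors p₁, p₂ with components (cos φ cos λ, cos φ sin λ, sin φ).
The central angle between the endpoints is δ = arccos(p₁·p₂) ≈ 1.707 rad (97.8°).
Interpolate at f = 2/5 with slerp weights a = sin((1−f)δ)/sin δ ≈ 0.862, b = sin(fδ)/sin δ ≈ 0.637.
p = a·p₁ + b·p₂ ≈ (-0.227, -0.972, 0.066); φ = arcsin(p_z) ≈ 3.79°, λ = atan2(p_y, p_x) ≈ -103.13°.

≈ 4°N, 103°W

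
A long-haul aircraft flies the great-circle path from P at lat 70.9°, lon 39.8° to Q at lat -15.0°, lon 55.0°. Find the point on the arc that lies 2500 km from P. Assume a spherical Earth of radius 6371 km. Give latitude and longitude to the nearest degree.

≈ lat 49°, lon 48°

Convert each endpoint to a unit vector on the sphere (x = cos φ cos λ, y = cos φ sin λ, z = sin φ).
The central angle between the endpoints is δ = arccos(p₁·p₂) ≈ 1.510 rad (86.5°). The total great-circle distance is δ·R ≈ 1.510 × 6371 ≈ 9622 km, so the target fraction is f = 2500/9622 ≈ 0.260.
Interpolate at f ≈ 0.260 with slerp weights a = sin((1−f)δ)/sin δ ≈ 0.901, b = sin(fδ)/sin δ ≈ 0.383.
p = a·p₁ + b·p₂ ≈ (0.439, 0.492, 0.752); φ = arcsin(p_z) ≈ 48.77°, λ = atan2(p_y, p_x) ≈ 48.27°.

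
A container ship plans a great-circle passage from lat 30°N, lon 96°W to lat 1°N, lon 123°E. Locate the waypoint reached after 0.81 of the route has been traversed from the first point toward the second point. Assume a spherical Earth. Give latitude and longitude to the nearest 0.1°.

Write both endpoints as unit vectors p₁, p₂ with components (cos φ cos λ, cos φ sin λ, sin φ).
The central angle between the endpoints is δ = arccos(p₁·p₂) ≈ 2.297 rad (131.6°).
Interpolate at f = 0.81 with slerp weights a = sin((1−f)δ)/sin δ ≈ 0.566, b = sin(fδ)/sin δ ≈ 1.282.
p = a·p₁ + b·p₂ ≈ (-0.749, 0.588, 0.305); φ = arcsin(p_z) ≈ 17.77°, λ = atan2(p_y, p_x) ≈ 141.88°.

≈ lat 17.8°N, lon 141.9°E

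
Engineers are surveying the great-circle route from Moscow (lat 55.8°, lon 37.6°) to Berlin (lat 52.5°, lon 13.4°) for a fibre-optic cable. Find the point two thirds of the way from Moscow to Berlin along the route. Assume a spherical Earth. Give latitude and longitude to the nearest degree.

The haversine formula gives a central angle δ ≈ 0.253 rad (14.5°) between the endpoints.
Interpolate at f = 2/3 with slerp weights a = sin((1−f)δ)/sin δ ≈ 0.337, b = sin(fδ)/sin δ ≈ 0.671.
p = a·p₁ + b·p₂ ≈ (0.547, 0.210, 0.810); φ = arcsin(p_z) ≈ 54.13°, λ = atan2(p_y, p_x) ≈ 21.00°.

≈ lat 54°, lon 21°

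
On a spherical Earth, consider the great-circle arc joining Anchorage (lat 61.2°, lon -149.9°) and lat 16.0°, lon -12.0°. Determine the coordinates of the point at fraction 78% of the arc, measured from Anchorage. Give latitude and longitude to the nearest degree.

≈ lat 36°, lon -20°

Write both endpoints as unit vectors p₁, p₂ with components (cos φ cos λ, cos φ sin λ, sin φ).
The central angle between the endpoints is δ = arccos(p₁·p₂) ≈ 1.673 rad (95.9°).
Interpolate at f = 0.78 with slerp weights a = sin((1−f)δ)/sin δ ≈ 0.362, b = sin(fδ)/sin δ ≈ 0.970.
p = a·p₁ + b·p₂ ≈ (0.761, -0.281, 0.584); φ = arcsin(p_z) ≈ 35.75°, λ = atan2(p_y, p_x) ≈ -20.28°.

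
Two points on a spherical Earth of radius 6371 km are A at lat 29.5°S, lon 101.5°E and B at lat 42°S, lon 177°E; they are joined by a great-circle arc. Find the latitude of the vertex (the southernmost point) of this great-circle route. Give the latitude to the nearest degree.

The great circle lies in the plane with unit normal n̂ = (p₁ × p₂)/|p₁ × p₂|.
Here n̂_z ≈ +0.719; the vertex latitude is φ_max = arccos|n̂_z| ≈ 44.0°.
Check via Clairaut: cos φ_max = |cos φ₁| · sin C = cos(29.5°)·sin(124.3°) ≈ 0.719, again giving ≈ 44.0°.

≈ 44°S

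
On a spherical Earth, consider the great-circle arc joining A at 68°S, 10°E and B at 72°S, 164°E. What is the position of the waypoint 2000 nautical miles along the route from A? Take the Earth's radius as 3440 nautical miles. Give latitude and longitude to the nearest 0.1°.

≈ 77.4°S, 157.3°E

From cos δ = sin φ₁ sin φ₂ + cos φ₁ cos φ₂ cos Δλ, the central angle is δ ≈ 0.680 rad (38.9°). The total great-circle distance is δ·R ≈ 0.680 × 3440 ≈ 2338 nmi, so the target fraction is f = 2000/2338 ≈ 0.855.
Interpolate at f ≈ 0.855 with slerp weights a = sin((1−f)δ)/sin δ ≈ 0.156, b = sin(fδ)/sin δ ≈ 0.874.
p = a·p₁ + b·p₂ ≈ (-0.202, 0.085, -0.976); φ = arcsin(p_z) ≈ -77.35°, λ = atan2(p_y, p_x) ≈ 157.27°.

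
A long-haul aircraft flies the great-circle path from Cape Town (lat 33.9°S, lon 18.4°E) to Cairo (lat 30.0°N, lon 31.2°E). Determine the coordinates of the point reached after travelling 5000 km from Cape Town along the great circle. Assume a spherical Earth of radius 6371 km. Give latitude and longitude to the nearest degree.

≈ lat 10°N, lon 27°E

Convert each endpoint to a unit vector on the sphere (x = cos φ cos λ, y = cos φ sin λ, z = sin φ).
The central angle between the endpoints is δ = arccos(p₁·p₂) ≈ 1.135 rad (65.0°). The total great-circle distance is δ·R ≈ 1.135 × 6371 ≈ 7231 km, so the target fraction is f = 5000/7231 ≈ 0.691.
Interpolate at f ≈ 0.691 with slerp weights a = sin((1−f)δ)/sin δ ≈ 0.379, b = sin(fδ)/sin δ ≈ 0.780.
p = a·p₁ + b·p₂ ≈ (0.876, 0.449, 0.179); φ = arcsin(p_z) ≈ 10.29°, λ = atan2(p_y, p_x) ≈ 27.14°.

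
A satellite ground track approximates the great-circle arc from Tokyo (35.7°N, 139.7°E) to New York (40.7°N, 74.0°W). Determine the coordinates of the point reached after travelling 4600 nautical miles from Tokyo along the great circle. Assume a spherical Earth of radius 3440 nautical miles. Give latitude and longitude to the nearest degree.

Write both endpoints as unit vectors p₁, p₂ with components (cos φ cos λ, cos φ sin λ, sin φ).
The central angle between the endpoints is δ = arccos(p₁·p₂) ≈ 1.703 rad (97.6°). The total great-circle distance is δ·R ≈ 1.703 × 3440 ≈ 5858 nmi, so the target fraction is f = 4600/5858 ≈ 0.785.
Interpolate at f ≈ 0.785 with slerp weights a = sin((1−f)δ)/sin δ ≈ 0.361, b = sin(fδ)/sin δ ≈ 0.981.
p = a·p₁ + b·p₂ ≈ (-0.018, -0.526, 0.850); φ = arcsin(p_z) ≈ 58.26°, λ = atan2(p_y, p_x) ≈ -92.00°.

≈ 58°N, 92°W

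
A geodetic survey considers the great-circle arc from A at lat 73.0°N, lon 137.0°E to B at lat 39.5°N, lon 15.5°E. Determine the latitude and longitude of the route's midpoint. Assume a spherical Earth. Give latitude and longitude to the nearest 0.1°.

≈ lat 67.3°N, lon 37.4°E

The haversine formula gives a central angle δ ≈ 1.058 rad (60.6°) between the endpoints.
Interpolate at f = 1/2 with slerp weights a = sin((1−f)δ)/sin δ ≈ 0.579, b = sin(fδ)/sin δ ≈ 0.579.
p = a·p₁ + b·p₂ ≈ (0.307, 0.235, 0.922); φ = arcsin(p_z) ≈ 67.27°, λ = atan2(p_y, p_x) ≈ 37.44°.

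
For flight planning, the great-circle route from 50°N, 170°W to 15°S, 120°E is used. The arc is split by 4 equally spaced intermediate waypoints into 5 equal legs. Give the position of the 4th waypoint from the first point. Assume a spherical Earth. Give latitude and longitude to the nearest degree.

≈ 1°S, 131°E

Write both endpoints as unit vectors p₁, p₂ with components (cos φ cos λ, cos φ sin λ, sin φ).
The central angle between the endpoints is δ = arccos(p₁·p₂) ≈ 1.557 rad (89.2°).
Interpolate at f = 4/5 with slerp weights a = sin((1−f)δ)/sin δ ≈ 0.306, b = sin(fδ)/sin δ ≈ 0.948.
p = a·p₁ + b·p₂ ≈ (-0.652, 0.758, -0.011); φ = arcsin(p_z) ≈ -0.61°, λ = atan2(p_y, p_x) ≈ 130.66°.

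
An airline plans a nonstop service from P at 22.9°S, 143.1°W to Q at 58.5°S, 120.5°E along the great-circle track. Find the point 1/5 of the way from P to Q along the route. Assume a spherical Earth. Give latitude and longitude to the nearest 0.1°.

Convert each endpoint to a unit vector on the sphere (x = cos φ cos λ, y = cos φ sin λ, z = sin φ).
The central angle between the endpoints is δ = arccos(p₁·p₂) ≈ 1.289 rad (73.9°).
Interpolate at f = 1/5 with slerp weights a = sin((1−f)δ)/sin δ ≈ 0.893, b = sin(fδ)/sin δ ≈ 0.265.
p = a·p₁ + b·p₂ ≈ (-0.728, -0.375, -0.574); φ = arcsin(p_z) ≈ -35.02°, λ = atan2(p_y, p_x) ≈ -152.79°.

≈ 35.0°S, 152.8°W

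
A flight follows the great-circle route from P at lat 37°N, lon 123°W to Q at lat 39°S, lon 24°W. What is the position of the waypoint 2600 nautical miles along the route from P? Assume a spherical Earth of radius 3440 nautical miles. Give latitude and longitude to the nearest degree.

Convert each endpoint to a unit vector on the sphere (x = cos φ cos λ, y = cos φ sin λ, z = sin φ).
The central angle between the endpoints is δ = arccos(p₁·p₂) ≈ 2.067 rad (118.4°). The total great-circle distance is δ·R ≈ 2.067 × 3440 ≈ 7109 nmi, so the target fraction is f = 2600/7109 ≈ 0.366.
Interpolate at f ≈ 0.366 with slerp weights a = sin((1−f)δ)/sin δ ≈ 1.099, b = sin(fδ)/sin δ ≈ 0.780.
p = a·p₁ + b·p₂ ≈ (0.076, -0.982, 0.171); φ = arcsin(p_z) ≈ 9.82°, λ = atan2(p_y, p_x) ≈ -85.59°.

≈ lat 10°N, lon 86°W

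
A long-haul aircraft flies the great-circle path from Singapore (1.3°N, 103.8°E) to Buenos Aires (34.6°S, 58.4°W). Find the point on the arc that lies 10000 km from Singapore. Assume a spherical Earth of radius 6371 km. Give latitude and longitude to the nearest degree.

≈ 65°S, 17°E

Convert each endpoint to a unit vector on the sphere (x = cos φ cos λ, y = cos φ sin λ, z = sin φ).
The central angle between the endpoints is δ = arccos(p₁·p₂) ≈ 2.492 rad (142.8°). The total great-circle distance is δ·R ≈ 2.492 × 6371 ≈ 15877 km, so the target fraction is f = 10000/15877 ≈ 0.630.
Interpolate at f ≈ 0.630 with slerp weights a = sin((1−f)δ)/sin δ ≈ 1.318, b = sin(fδ)/sin δ ≈ 1.654.
p = a·p₁ + b·p₂ ≈ (0.399, 0.120, -0.909); φ = arcsin(p_z) ≈ -65.38°, λ = atan2(p_y, p_x) ≈ 16.80°.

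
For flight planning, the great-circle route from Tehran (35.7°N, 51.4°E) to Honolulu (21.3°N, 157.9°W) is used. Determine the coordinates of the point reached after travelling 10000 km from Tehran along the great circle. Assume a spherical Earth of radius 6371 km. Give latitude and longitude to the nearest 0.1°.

≈ (44.4°N, 174.1°W)

Convert each endpoint to a unit vector on the sphere (x = cos φ cos λ, y = cos φ sin λ, z = sin φ).
The central angle between the endpoints is δ = arccos(p₁·p₂) ≈ 2.035 rad (116.6°). The total great-circle distance is δ·R ≈ 2.035 × 6371 ≈ 12966 km, so the target fraction is f = 10000/12966 ≈ 0.771.
Interpolate at f ≈ 0.771 with slerp weights a = sin((1−f)δ)/sin δ ≈ 0.502, b = sin(fδ)/sin δ ≈ 1.118.
p = a·p₁ + b·p₂ ≈ (-0.711, -0.073, 0.699); φ = arcsin(p_z) ≈ 44.37°, λ = atan2(p_y, p_x) ≈ -174.11°.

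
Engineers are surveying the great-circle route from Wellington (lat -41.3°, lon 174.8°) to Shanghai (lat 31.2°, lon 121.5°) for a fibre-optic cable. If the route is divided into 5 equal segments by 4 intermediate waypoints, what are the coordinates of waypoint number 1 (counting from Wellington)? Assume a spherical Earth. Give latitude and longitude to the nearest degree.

Convert each endpoint to a unit vector on the sphere (x = cos φ cos λ, y = cos φ sin λ, z = sin φ).
The central angle between the endpoints is δ = arccos(p₁·p₂) ≈ 1.529 rad (87.6°).
Interpolate at f = 1/5 with slerp weights a = sin((1−f)δ)/sin δ ≈ 0.941, b = sin(fδ)/sin δ ≈ 0.301.
p = a·p₁ + b·p₂ ≈ (-0.839, 0.284, -0.465); φ = arcsin(p_z) ≈ -27.71°, λ = atan2(p_y, p_x) ≈ 161.30°.

≈ lat -28°, lon 161°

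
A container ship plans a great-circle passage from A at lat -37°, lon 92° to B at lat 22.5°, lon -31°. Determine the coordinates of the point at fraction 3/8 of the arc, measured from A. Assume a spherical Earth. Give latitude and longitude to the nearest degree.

Convert each endpoint to a unit vector on the sphere (x = cos φ cos λ, y = cos φ sin λ, z = sin φ).
The central angle between the endpoints is δ = arccos(p₁·p₂) ≈ 2.255 rad (129.2°).
Interpolate at f = 3/8 with slerp weights a = sin((1−f)δ)/sin δ ≈ 1.274, b = sin(fδ)/sin δ ≈ 0.966.
p = a·p₁ + b·p₂ ≈ (0.729, 0.557, -0.397); φ = arcsin(p_z) ≈ -23.39°, λ = atan2(p_y, p_x) ≈ 37.37°.

≈ lat -23°, lon 37°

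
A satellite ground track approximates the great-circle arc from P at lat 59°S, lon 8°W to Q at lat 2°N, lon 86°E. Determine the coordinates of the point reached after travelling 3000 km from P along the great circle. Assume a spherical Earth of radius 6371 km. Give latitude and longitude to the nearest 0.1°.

≈ lat 50.7°S, lon 37.7°E

From cos δ = sin φ₁ sin φ₂ + cos φ₁ cos φ₂ cos Δλ, the central angle is δ ≈ 1.637 rad (93.8°). The total great-circle distance is δ·R ≈ 1.637 × 6371 ≈ 10427 km, so the target fraction is f = 3000/10427 ≈ 0.288.
Interpolate at f ≈ 0.288 with slerp weights a = sin((1−f)δ)/sin δ ≈ 0.921, b = sin(fδ)/sin δ ≈ 0.455.
p = a·p₁ + b·p₂ ≈ (0.501, 0.387, -0.774); φ = arcsin(p_z) ≈ -50.68°, λ = atan2(p_y, p_x) ≈ 37.68°.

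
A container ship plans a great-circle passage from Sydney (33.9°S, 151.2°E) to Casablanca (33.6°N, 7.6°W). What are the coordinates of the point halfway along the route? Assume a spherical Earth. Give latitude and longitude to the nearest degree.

≈ 1°S, 71°E

Write both endpoints as unit vectors p₁, p₂ with components (cos φ cos λ, cos φ sin λ, sin φ).
The central angle between the endpoints is δ = arccos(p₁·p₂) ≈ 2.834 rad (162.4°).
Interpolate at f = 1/2 with slerp weights a = sin((1−f)δ)/sin δ ≈ 3.269, b = sin(fδ)/sin δ ≈ 3.269.
p = a·p₁ + b·p₂ ≈ (0.321, 0.947, -0.014); φ = arcsin(p_z) ≈ -0.82°, λ = atan2(p_y, p_x) ≈ 71.26°.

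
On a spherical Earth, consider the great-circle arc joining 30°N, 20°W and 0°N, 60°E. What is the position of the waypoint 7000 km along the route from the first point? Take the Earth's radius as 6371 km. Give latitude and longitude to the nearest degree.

Convert each endpoint to a unit vector on the sphere (x = cos φ cos λ, y = cos φ sin λ, z = sin φ).
The central angle between the endpoints is δ = arccos(p₁·p₂) ≈ 1.420 rad (81.4°). The total great-circle distance is δ·R ≈ 1.420 × 6371 ≈ 9046 km, so the target fraction is f = 7000/9046 ≈ 0.774.
Interpolate at f ≈ 0.774 with slerp weights a = sin((1−f)δ)/sin δ ≈ 0.319, b = sin(fδ)/sin δ ≈ 0.901.
p = a·p₁ + b·p₂ ≈ (0.710, 0.686, 0.160); φ = arcsin(p_z) ≈ 9.19°, λ = atan2(p_y, p_x) ≈ 43.99°.

≈ 9°N, 44°E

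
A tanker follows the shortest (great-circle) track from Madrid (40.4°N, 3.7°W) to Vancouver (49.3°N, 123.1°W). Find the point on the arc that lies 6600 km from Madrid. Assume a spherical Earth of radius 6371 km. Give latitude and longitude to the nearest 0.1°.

≈ 59.4°N, 100.9°W

Convert each endpoint to a unit vector on the sphere (x = cos φ cos λ, y = cos φ sin λ, z = sin φ).
The central angle between the endpoints is δ = arccos(p₁·p₂) ≈ 1.321 rad (75.7°). The total great-circle distance is δ·R ≈ 1.321 × 6371 ≈ 8414 km, so the target fraction is f = 6600/8414 ≈ 0.784.
Interpolate at f ≈ 0.784 with slerp weights a = sin((1−f)δ)/sin δ ≈ 0.290, b = sin(fδ)/sin δ ≈ 0.888.
p = a·p₁ + b·p₂ ≈ (-0.096, -0.499, 0.861); φ = arcsin(p_z) ≈ 59.44°, λ = atan2(p_y, p_x) ≈ -100.88°.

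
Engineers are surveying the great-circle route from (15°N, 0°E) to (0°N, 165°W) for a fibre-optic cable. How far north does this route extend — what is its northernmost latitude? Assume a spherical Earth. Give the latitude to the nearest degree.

≈ 46°N

The great circle lies in the plane with unit normal n̂ = (p₁ × p₂)/|p₁ × p₂|.
Here n̂_z ≈ -0.695; the vertex latitude is φ_max = arccos|n̂_z| ≈ 46.0°.
Check via Clairaut: cos φ_max = |cos φ₁| · sin C = cos(15.0°)·sin(46.0°) ≈ 0.695, again giving ≈ 46.0°.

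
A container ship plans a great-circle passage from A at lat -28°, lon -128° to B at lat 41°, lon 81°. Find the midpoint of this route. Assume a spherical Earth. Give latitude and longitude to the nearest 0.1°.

≈ lat 23.5°, lon 173.3°

Write both endpoints as unit vectors p₁, p₂ with components (cos φ cos λ, cos φ sin λ, sin φ).
The central angle between the endpoints is δ = arccos(p₁·p₂) ≈ 2.670 rad (153.0°).
Interpolate at f = 1/2 with slerp weights a = sin((1−f)δ)/sin δ ≈ 2.140, b = sin(fδ)/sin δ ≈ 2.140.
p = a·p₁ + b·p₂ ≈ (-0.911, 0.106, 0.399); φ = arcsin(p_z) ≈ 23.53°, λ = atan2(p_y, p_x) ≈ 173.35°.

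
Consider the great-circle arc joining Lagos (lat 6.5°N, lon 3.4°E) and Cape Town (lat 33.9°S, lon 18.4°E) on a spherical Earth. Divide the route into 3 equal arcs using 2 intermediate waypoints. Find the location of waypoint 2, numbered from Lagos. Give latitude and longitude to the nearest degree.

≈ lat 21°S, lon 13°E

Write both endpoints as unit vectors p₁, p₂ with components (cos φ cos λ, cos φ sin λ, sin φ).
The central angle between the endpoints is δ = arccos(p₁·p₂) ≈ 0.747 rad (42.8°).
Interpolate at f = 2/3 with slerp weights a = sin((1−f)δ)/sin δ ≈ 0.363, b = sin(fδ)/sin δ ≈ 0.703.
p = a·p₁ + b·p₂ ≈ (0.914, 0.206, -0.351); φ = arcsin(p_z) ≈ -20.55°, λ = atan2(p_y, p_x) ≈ 12.68°.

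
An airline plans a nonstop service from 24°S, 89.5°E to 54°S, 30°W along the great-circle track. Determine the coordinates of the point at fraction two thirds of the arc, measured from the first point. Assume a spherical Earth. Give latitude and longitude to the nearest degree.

Convert each endpoint to a unit vector on the sphere (x = cos φ cos λ, y = cos φ sin λ, z = sin φ).
The central angle between the endpoints is δ = arccos(p₁·p₂) ≈ 1.506 rad (86.3°).
Interpolate at f = 2/3 with slerp weights a = sin((1−f)δ)/sin δ ≈ 0.482, b = sin(fδ)/sin δ ≈ 0.845.
p = a·p₁ + b·p₂ ≈ (0.434, 0.192, -0.880); φ = arcsin(p_z) ≈ -61.66°, λ = atan2(p_y, p_x) ≈ 23.86°.

≈ 62°S, 24°E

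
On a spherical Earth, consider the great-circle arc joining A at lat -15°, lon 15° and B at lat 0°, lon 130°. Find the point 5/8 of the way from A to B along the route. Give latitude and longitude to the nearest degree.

From cos δ = sin φ₁ sin φ₂ + cos φ₁ cos φ₂ cos Δλ, the central angle is δ ≈ 1.991 rad (114.1°).
Interpolate at f = 5/8 with slerp weights a = sin((1−f)δ)/sin δ ≈ 0.744, b = sin(fδ)/sin δ ≈ 1.038.
p = a·p₁ + b·p₂ ≈ (0.027, 0.981, -0.193); φ = arcsin(p_z) ≈ -11.10°, λ = atan2(p_y, p_x) ≈ 88.41°.

≈ lat -11°, lon 88°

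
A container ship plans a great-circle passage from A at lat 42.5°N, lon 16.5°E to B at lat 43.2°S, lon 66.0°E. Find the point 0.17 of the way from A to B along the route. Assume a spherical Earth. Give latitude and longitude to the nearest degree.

Write both endpoints as unit vectors p₁, p₂ with components (cos φ cos λ, cos φ sin λ, sin φ).
The central angle between the endpoints is δ = arccos(p₁·p₂) ≈ 1.684 rad (96.5°).
Interpolate at f = 0.17 with slerp weights a = sin((1−f)δ)/sin δ ≈ 0.992, b = sin(fδ)/sin δ ≈ 0.284.
p = a·p₁ + b·p₂ ≈ (0.785, 0.397, 0.475); φ = arcsin(p_z) ≈ 28.38°, λ = atan2(p_y, p_x) ≈ 26.82°.

≈ lat 28°N, lon 27°E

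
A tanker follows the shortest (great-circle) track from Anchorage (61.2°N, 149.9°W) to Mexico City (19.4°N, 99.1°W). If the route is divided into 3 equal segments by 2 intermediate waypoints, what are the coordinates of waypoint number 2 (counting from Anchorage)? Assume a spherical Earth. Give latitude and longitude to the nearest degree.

≈ 35°N, 109°W

Convert each endpoint to a unit vector on the sphere (x = cos φ cos λ, y = cos φ sin λ, z = sin φ).
The central angle between the endpoints is δ = arccos(p₁·p₂) ≈ 0.954 rad (54.7°).
Interpolate at f = 2/3 with slerp weights a = sin((1−f)δ)/sin δ ≈ 0.383, b = sin(fδ)/sin δ ≈ 0.728.
p = a·p₁ + b·p₂ ≈ (-0.268, -0.771, 0.578); φ = arcsin(p_z) ≈ 35.29°, λ = atan2(p_y, p_x) ≈ -109.20°.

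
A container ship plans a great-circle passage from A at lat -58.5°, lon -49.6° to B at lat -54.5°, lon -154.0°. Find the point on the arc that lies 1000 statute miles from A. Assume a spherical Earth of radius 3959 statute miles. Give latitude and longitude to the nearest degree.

From cos δ = sin φ₁ sin φ₂ + cos φ₁ cos φ₂ cos Δλ, the central angle is δ ≈ 0.904 rad (51.8°). The total great-circle distance is δ·R ≈ 0.904 × 3959 ≈ 3578 mi, so the target fraction is f = 1000/3578 ≈ 0.279.
Interpolate at f ≈ 0.279 with slerp weights a = sin((1−f)δ)/sin δ ≈ 0.771, b = sin(fδ)/sin δ ≈ 0.318.
p = a·p₁ + b·p₂ ≈ (0.095, -0.388, -0.917); φ = arcsin(p_z) ≈ -66.46°, λ = atan2(p_y, p_x) ≈ -76.21°.

≈ lat -66°, lon -76°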